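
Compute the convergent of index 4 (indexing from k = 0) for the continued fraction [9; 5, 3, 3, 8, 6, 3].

Using pₖ = aₖpₖ₋₁ + pₖ₋₂, qₖ = aₖqₖ₋₁ + qₖ₋₂ (with p₋₁=1, p₋₂=0, q₋₁=0, q₋₂=1):
  k=0: a=9, p=9, q=1
  k=1: a=5, p=46, q=5
  k=2: a=3, p=147, q=16
  k=3: a=3, p=487, q=53
  k=4: a=8, p=4043, q=440

4043/440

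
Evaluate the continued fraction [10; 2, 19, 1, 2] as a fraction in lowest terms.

Fold from the inside: start with 2/1.
  1 + 1/2 = 3/2
  19 + 2/3 = 59/3
  2 + 3/59 = 121/59
  10 + 59/121 = 1269/121

1269/121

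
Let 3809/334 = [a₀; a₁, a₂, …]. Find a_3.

9

3809 = 11·334 + 135   →  a_0 = 11
334 = 2·135 + 64   →  a_1 = 2
135 = 2·64 + 7   →  a_2 = 2
64 = 9·7 + 1   →  a_3 = 9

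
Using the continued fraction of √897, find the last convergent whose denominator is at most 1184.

35311/1179

√897 = [29; 1, 18, 1, 58, …] (period length 4).
Convergents:
  p_0/q_0 = 29/1
  p_1/q_1 = 30/1
  p_2/q_2 = 569/19
  p_3/q_3 = 599/20
  p_4/q_4 = 35311/1179
  p_5/q_5 = 35910/1199
q_4 = 1179 ≤ 1184 < 1199 = q_5, so the answer is 35311/1179.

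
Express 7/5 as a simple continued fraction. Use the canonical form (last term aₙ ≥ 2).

7 = 1×5 + 2
5 = 2×2 + 1
2 = 2×1 + 0  (stop)
So 7/5 = [1; 2, 2].

[1; 2, 2]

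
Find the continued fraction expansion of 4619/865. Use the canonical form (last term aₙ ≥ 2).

[5; 2, 1, 16, 3, 2, 2]

4619 = 5·865 + 294
865 = 2·294 + 277
294 = 1·277 + 17
277 = 16·17 + 5
17 = 3·5 + 2
5 = 2·2 + 1
2 = 2·1 + 0  (stop)
So 4619/865 = [5; 2, 1, 16, 3, 2, 2].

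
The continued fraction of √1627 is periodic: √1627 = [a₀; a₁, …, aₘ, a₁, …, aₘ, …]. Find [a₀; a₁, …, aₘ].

[40; 2, 1, 39, 1, 2, 80]

a₀ = ⌊√1627⌋ = 40.
With m₀=0, d₀=1 and mₖ₊₁ = dₖaₖ − mₖ, dₖ₊₁ = (n − mₖ₊₁²)/dₖ, aₖ₊₁ = ⌊(a₀+mₖ₊₁)/dₖ₊₁⌋:
  k=1: m=40, d=27, a=2
  k=2: m=14, d=53, a=1
  k=3: m=39, d=2, a=39
  k=4: m=39, d=53, a=1
  k=5: m=14, d=27, a=2
  k=6: m=40, d=1, a=80
d=1 and a=2a₀=80 at k=6, so the next step gives (m, d) = (40, 27) again — its k=1 value — and the period has length 6.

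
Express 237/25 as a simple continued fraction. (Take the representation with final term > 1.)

237 = 9×25 + 12
25 = 2×12 + 1
12 = 12×1 + 0  (stop)
So 237/25 = [9; 2, 12].

[9; 2, 12]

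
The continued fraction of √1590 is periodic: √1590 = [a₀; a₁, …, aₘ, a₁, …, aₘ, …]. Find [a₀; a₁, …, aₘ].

a₀ = ⌊√1590⌋ = 39.
With m₀=0, d₀=1 and mₖ₊₁ = dₖaₖ − mₖ, dₖ₊₁ = (n − mₖ₊₁²)/dₖ, aₖ₊₁ = ⌊(a₀+mₖ₊₁)/dₖ₊₁⌋:
  k=1: m=39, d=69, a=1
  k=2: m=30, d=10, a=6
  k=3: m=30, d=69, a=1
  k=4: m=39, d=1, a=78
d=1 and a=2a₀=78 at k=4, so the next step gives (m, d) = (39, 69) again — its k=1 value — and the period has length 4.

[39; 1, 6, 1, 78]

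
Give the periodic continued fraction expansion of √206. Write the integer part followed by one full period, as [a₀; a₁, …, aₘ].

[14; 2, 1, 5, 14, 5, 1, 2, 28]

a₀ = ⌊√206⌋ = 14.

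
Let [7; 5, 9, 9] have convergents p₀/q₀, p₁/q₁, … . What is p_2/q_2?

Using pₖ = aₖpₖ₋₁ + pₖ₋₂, qₖ = aₖqₖ₋₁ + qₖ₋₂ (with p₋₁=1, p₋₂=0, q₋₁=0, q₋₂=1):
  k=0: a=7, p=7, q=1
  k=1: a=5, p=36, q=5
  k=2: a=9, p=331, q=46

331/46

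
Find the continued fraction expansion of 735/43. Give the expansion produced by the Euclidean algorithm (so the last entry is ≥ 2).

735 = 17*43 + 4
43 = 10*4 + 3
4 = 1*3 + 1
3 = 3*1 + 0  (stop)
So 735/43 = [17; 10, 1, 3].

[17; 10, 1, 3]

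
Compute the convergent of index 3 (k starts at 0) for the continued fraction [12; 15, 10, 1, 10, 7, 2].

2003/166

Using pₖ = aₖpₖ₋₁ + pₖ₋₂, qₖ = aₖqₖ₋₁ + qₖ₋₂ (with p₋₁=1, p₋₂=0, q₋₁=0, q₋₂=1):
  k=0: a=12, p=12, q=1
  k=1: a=15, p=181, q=15
  k=2: a=10, p=1822, q=151
  k=3: a=1, p=2003, q=166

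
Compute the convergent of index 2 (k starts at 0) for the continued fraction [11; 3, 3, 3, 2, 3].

Using pₖ = aₖpₖ₋₁ + pₖ₋₂, qₖ = aₖqₖ₋₁ + qₖ₋₂ (with p₋₁=1, p₋₂=0, q₋₁=0, q₋₂=1):
  k=0: a=11, p=11, q=1
  k=1: a=3, p=34, q=3
  k=2: a=3, p=113, q=10

113/10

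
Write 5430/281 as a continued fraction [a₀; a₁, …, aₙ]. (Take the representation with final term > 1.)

[19; 3, 11, 2, 1, 2]

5430 = 19*281 + 91
281 = 3*91 + 8
91 = 11*8 + 3
8 = 2*3 + 2
3 = 1*2 + 1
2 = 2*1 + 0  (stop)
So 5430/281 = [19; 3, 11, 2, 1, 2].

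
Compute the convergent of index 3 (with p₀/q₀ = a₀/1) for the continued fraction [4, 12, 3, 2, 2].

351/86

Using pₖ = aₖpₖ₋₁ + pₖ₋₂, qₖ = aₖqₖ₋₁ + qₖ₋₂ (with p₋₁=1, p₋₂=0, q₋₁=0, q₋₂=1):
  k=0: a=4, p=4, q=1
  k=1: a=12, p=49, q=12
  k=2: a=3, p=151, q=37
  k=3: a=2, p=351, q=86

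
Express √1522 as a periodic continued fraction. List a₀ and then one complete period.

[39; 78]

a₀ = ⌊√1522⌋ = 39.
With m₀=0, d₀=1 and mₖ₊₁ = dₖaₖ − mₖ, dₖ₊₁ = (n − mₖ₊₁²)/dₖ, aₖ₊₁ = ⌊(a₀+mₖ₊₁)/dₖ₊₁⌋:
  k=1: m=39, d=1, a=78
d=1 and a=2a₀=78 at k=1, so the next step gives (m, d) = (39, 1) again — its k=1 value — and the period has length 1.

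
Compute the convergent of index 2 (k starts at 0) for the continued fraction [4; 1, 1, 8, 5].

Using pₖ = aₖpₖ₋₁ + pₖ₋₂, qₖ = aₖqₖ₋₁ + qₖ₋₂ (with p₋₁=1, p₋₂=0, q₋₁=0, q₋₂=1):
  k=0: a=4, p=4, q=1
  k=1: a=1, p=5, q=1
  k=2: a=1, p=9, q=2

9/2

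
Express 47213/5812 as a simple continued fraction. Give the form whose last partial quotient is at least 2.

47213 = 8*5812 + 717
5812 = 8*717 + 76
717 = 9*76 + 33
76 = 2*33 + 10
33 = 3*10 + 3
10 = 3*3 + 1
3 = 3*1 + 0  (stop)
So 47213/5812 = [8; 8, 9, 2, 3, 3, 3].

[8; 8, 9, 2, 3, 3, 3]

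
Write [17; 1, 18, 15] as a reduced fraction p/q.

5133/286

Using pₖ = aₖpₖ₋₁ + pₖ₋₂ and qₖ = aₖqₖ₋₁ + qₖ₋₂:
  k=0: a=17, p=17, q=1
  k=1: a=1, p=18, q=1
  k=2: a=18, p=341, q=19
  k=3: a=15, p=5133, q=286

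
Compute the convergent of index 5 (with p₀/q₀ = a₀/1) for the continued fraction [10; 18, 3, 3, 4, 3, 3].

25579/2544

Using pₖ = aₖpₖ₋₁ + pₖ₋₂, qₖ = aₖqₖ₋₁ + qₖ₋₂ (with p₋₁=1, p₋₂=0, q₋₁=0, q₋₂=1):
  k=0: a=10, p=10, q=1
  k=1: a=18, p=181, q=18
  k=2: a=3, p=553, q=55
  k=3: a=3, p=1840, q=183
  k=4: a=4, p=7913, q=787
  k=5: a=3, p=25579, q=2544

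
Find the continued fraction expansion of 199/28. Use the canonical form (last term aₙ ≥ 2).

[7; 9, 3]

199 = 7·28 + 3
28 = 9·3 + 1
3 = 3·1 + 0  (stop)
So 199/28 = [7; 9, 3].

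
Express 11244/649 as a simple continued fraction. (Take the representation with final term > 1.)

11244 = 17·649 + 211
649 = 3·211 + 16
211 = 13·16 + 3
16 = 5·3 + 1
3 = 3·1 + 0  (stop)
So 11244/649 = [17; 3, 13, 5, 3].

[17; 3, 13, 5, 3]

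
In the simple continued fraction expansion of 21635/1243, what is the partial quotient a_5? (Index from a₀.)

21635 = 17·1243 + 504   →  a_0 = 17
1243 = 2·504 + 235   →  a_1 = 2
504 = 2·235 + 34   →  a_2 = 2
235 = 6·34 + 31   →  a_3 = 6
34 = 1·31 + 3   →  a_4 = 1
31 = 10·3 + 1   →  a_5 = 10

10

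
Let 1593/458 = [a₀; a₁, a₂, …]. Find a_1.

2

1593 = 3·458 + 219   →  a_0 = 3
458 = 2·219 + 20   →  a_1 = 2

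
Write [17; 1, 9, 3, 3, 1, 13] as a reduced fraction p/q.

Using pₖ = aₖpₖ₋₁ + pₖ₋₂ and qₖ = aₖqₖ₋₁ + qₖ₋₂:
  k=0: a=17, p=17, q=1
  k=1: a=1, p=18, q=1
  k=2: a=9, p=179, q=10
  k=3: a=3, p=555, q=31
  k=4: a=3, p=1844, q=103
  k=5: a=1, p=2399, q=134
  k=6: a=13, p=33031, q=1845

33031/1845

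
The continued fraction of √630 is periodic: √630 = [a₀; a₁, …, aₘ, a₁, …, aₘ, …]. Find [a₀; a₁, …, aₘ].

[25; 10, 50]

a₀ = ⌊√630⌋ = 25.
With m₀=0, d₀=1 and mₖ₊₁ = dₖaₖ − mₖ, dₖ₊₁ = (n − mₖ₊₁²)/dₖ, aₖ₊₁ = ⌊(a₀+mₖ₊₁)/dₖ₊₁⌋:
  k=1: m=25, d=5, a=10
  k=2: m=25, d=1, a=50
d=1 and a=2a₀=50 at k=2, so the next step gives (m, d) = (25, 5) again — its k=1 value — and the period has length 2.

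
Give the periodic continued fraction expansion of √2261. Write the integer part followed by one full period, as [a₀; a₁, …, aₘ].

[47; 1, 1, 4, 1, 1, 94]

a₀ = ⌊√2261⌋ = 47.
With m₀=0, d₀=1 and mₖ₊₁ = dₖaₖ − mₖ, dₖ₊₁ = (n − mₖ₊₁²)/dₖ, aₖ₊₁ = ⌊(a₀+mₖ₊₁)/dₖ₊₁⌋:
  k=1: m=47, d=52, a=1
  k=2: m=5, d=43, a=1
  k=3: m=38, d=19, a=4
  k=4: m=38, d=43, a=1
  k=5: m=5, d=52, a=1
  k=6: m=47, d=1, a=94
d=1 and a=2a₀=94 at k=6, so the next step gives (m, d) = (47, 52) again — its k=1 value — and the period has length 6.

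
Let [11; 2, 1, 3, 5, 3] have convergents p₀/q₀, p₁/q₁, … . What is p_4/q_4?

659/58

Using pₖ = aₖpₖ₋₁ + pₖ₋₂, qₖ = aₖqₖ₋₁ + qₖ₋₂ (with p₋₁=1, p₋₂=0, q₋₁=0, q₋₂=1):
  k=0: a=11, p=11, q=1
  k=1: a=2, p=23, q=2
  k=2: a=1, p=34, q=3
  k=3: a=3, p=125, q=11
  k=4: a=5, p=659, q=58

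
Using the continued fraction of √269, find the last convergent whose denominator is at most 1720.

13449/820

√269 = [16; 2, 2, 32, …] (period length 3).
Convergents:
  p_0/q_0 = 16/1
  p_1/q_1 = 33/2
  p_2/q_2 = 82/5
  p_3/q_3 = 2657/162
  p_4/q_4 = 5396/329
  p_5/q_5 = 13449/820
  p_6/q_6 = 435764/26569
q_5 = 820 ≤ 1720 < 26569 = q_6, so the answer is 13449/820.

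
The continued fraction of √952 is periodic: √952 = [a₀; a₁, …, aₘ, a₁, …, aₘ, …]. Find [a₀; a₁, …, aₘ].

[30; 1, 5, 1, 6, 1, 5, 1, 60]

a₀ = ⌊√952⌋ = 30.
With m₀=0, d₀=1 and mₖ₊₁ = dₖaₖ − mₖ, dₖ₊₁ = (n − mₖ₊₁²)/dₖ, aₖ₊₁ = ⌊(a₀+mₖ₊₁)/dₖ₊₁⌋:
  k=1: m=30, d=52, a=1
  k=2: m=22, d=9, a=5
  k=3: m=23, d=47, a=1
  k=4: m=24, d=8, a=6
  k=5: m=24, d=47, a=1
  k=6: m=23, d=9, a=5
  k=7: m=22, d=52, a=1
  k=8: m=30, d=1, a=60
d=1 and a=2a₀=60 at k=8, so the next step gives (m, d) = (30, 52) again — its k=1 value — and the period has length 8.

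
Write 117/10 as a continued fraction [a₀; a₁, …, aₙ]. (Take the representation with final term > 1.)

[11; 1, 2, 3]

117 = 11×10 + 7
10 = 1×7 + 3
7 = 2×3 + 1
3 = 3×1 + 0  (stop)
So 117/10 = [11; 1, 2, 3].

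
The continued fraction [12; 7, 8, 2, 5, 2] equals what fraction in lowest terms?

Fold from the inside: start with 2/1.
  5 + 1/2 = 11/2
  2 + 2/11 = 24/11
  8 + 11/24 = 203/24
  7 + 24/203 = 1445/203
  12 + 203/1445 = 17543/1445

17543/1445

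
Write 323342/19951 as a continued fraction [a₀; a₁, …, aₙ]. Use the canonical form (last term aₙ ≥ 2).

[16; 4, 1, 5, 13, 17, 3]

323342 = 16×19951 + 4126
19951 = 4×4126 + 3447
4126 = 1×3447 + 679
3447 = 5×679 + 52
679 = 13×52 + 3
52 = 17×3 + 1
3 = 3×1 + 0  (stop)
So 323342/19951 = [16; 4, 1, 5, 13, 17, 3].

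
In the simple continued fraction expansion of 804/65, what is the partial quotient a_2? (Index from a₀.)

1

804 = 12·65 + 24   →  a_0 = 12
65 = 2·24 + 17   →  a_1 = 2
24 = 1·17 + 7   →  a_2 = 1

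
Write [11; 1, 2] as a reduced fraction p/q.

Fold from the inside: start with 2/1.
  1 + 1/2 = 3/2
  11 + 2/3 = 35/3

35/3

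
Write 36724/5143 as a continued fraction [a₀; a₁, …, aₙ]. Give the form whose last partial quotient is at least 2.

[7; 7, 8, 1, 4, 2, 7]

36724 = 7*5143 + 723
5143 = 7*723 + 82
723 = 8*82 + 67
82 = 1*67 + 15
67 = 4*15 + 7
15 = 2*7 + 1
7 = 7*1 + 0  (stop)
So 36724/5143 = [7; 7, 8, 1, 4, 2, 7].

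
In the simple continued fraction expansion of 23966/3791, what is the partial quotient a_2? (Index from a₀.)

23966 = 6·3791 + 1220   →  a_0 = 6
3791 = 3·1220 + 131   →  a_1 = 3
1220 = 9·131 + 41   →  a_2 = 9

9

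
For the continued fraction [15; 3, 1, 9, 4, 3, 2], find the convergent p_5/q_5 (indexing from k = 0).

Using pₖ = aₖpₖ₋₁ + pₖ₋₂, qₖ = aₖqₖ₋₁ + qₖ₋₂ (with p₋₁=1, p₋₂=0, q₋₁=0, q₋₂=1):
  k=0: a=15, p=15, q=1
  k=1: a=3, p=46, q=3
  k=2: a=1, p=61, q=4
  k=3: a=9, p=595, q=39
  k=4: a=4, p=2441, q=160
  k=5: a=3, p=7918, q=519

7918/519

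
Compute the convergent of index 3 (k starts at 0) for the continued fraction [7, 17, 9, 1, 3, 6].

1207/171

Using pₖ = aₖpₖ₋₁ + pₖ₋₂, qₖ = aₖqₖ₋₁ + qₖ₋₂ (with p₋₁=1, p₋₂=0, q₋₁=0, q₋₂=1):
  k=0: a=7, p=7, q=1
  k=1: a=17, p=120, q=17
  k=2: a=9, p=1087, q=154
  k=3: a=1, p=1207, q=171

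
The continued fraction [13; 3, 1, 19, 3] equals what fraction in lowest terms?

Using pₖ = aₖpₖ₋₁ + pₖ₋₂ and qₖ = aₖqₖ₋₁ + qₖ₋₂:
  k=0: a=13, p=13, q=1
  k=1: a=3, p=40, q=3
  k=2: a=1, p=53, q=4
  k=3: a=19, p=1047, q=79
  k=4: a=3, p=3194, q=241

3194/241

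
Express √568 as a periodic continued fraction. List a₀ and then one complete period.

a₀ = ⌊√568⌋ = 23.
With m₀=0, d₀=1 and mₖ₊₁ = dₖaₖ − mₖ, dₖ₊₁ = (n − mₖ₊₁²)/dₖ, aₖ₊₁ = ⌊(a₀+mₖ₊₁)/dₖ₊₁⌋:
  k=1: m=23, d=39, a=1
  k=2: m=16, d=8, a=4
  k=3: m=16, d=39, a=1
  k=4: m=23, d=1, a=46
d=1 and a=2a₀=46 at k=4, so the next step gives (m, d) = (23, 39) again — its k=1 value — and the period has length 4.

[23; 1, 4, 1, 46]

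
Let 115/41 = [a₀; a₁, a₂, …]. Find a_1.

115 = 2·41 + 33   →  a_0 = 2
41 = 1·33 + 8   →  a_1 = 1

1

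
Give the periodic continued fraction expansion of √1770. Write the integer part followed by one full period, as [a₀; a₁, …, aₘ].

[42; 14, 84]

a₀ = ⌊√1770⌋ = 42.
With m₀=0, d₀=1 and mₖ₊₁ = dₖaₖ − mₖ, dₖ₊₁ = (n − mₖ₊₁²)/dₖ, aₖ₊₁ = ⌊(a₀+mₖ₊₁)/dₖ₊₁⌋:
  k=1: m=42, d=6, a=14
  k=2: m=42, d=1, a=84
d=1 and a=2a₀=84 at k=2, so the next step gives (m, d) = (42, 6) again — its k=1 value — and the period has length 2.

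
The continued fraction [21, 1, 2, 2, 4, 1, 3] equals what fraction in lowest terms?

3148/145

Using pₖ = aₖpₖ₋₁ + pₖ₋₂ and qₖ = aₖqₖ₋₁ + qₖ₋₂:
  k=0: a=21, p=21, q=1
  k=1: a=1, p=22, q=1
  k=2: a=2, p=65, q=3
  k=3: a=2, p=152, q=7
  k=4: a=4, p=673, q=31
  k=5: a=1, p=825, q=38
  k=6: a=3, p=3148, q=145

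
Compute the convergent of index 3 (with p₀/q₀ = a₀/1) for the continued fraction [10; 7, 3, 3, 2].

740/73

Using pₖ = aₖpₖ₋₁ + pₖ₋₂, qₖ = aₖqₖ₋₁ + qₖ₋₂ (with p₋₁=1, p₋₂=0, q₋₁=0, q₋₂=1):
  k=0: a=10, p=10, q=1
  k=1: a=7, p=71, q=7
  k=2: a=3, p=223, q=22
  k=3: a=3, p=740, q=73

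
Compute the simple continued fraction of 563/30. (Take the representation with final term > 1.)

[18; 1, 3, 3, 2]

563 = 18·30 + 23
30 = 1·23 + 7
23 = 3·7 + 2
7 = 3·2 + 1
2 = 2·1 + 0  (stop)
So 563/30 = [18; 1, 3, 3, 2].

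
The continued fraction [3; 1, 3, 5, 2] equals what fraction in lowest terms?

173/46

Fold from the inside: start with 2/1.
  5 + 1/2 = 11/2
  3 + 2/11 = 35/11
  1 + 11/35 = 46/35
  3 + 35/46 = 173/46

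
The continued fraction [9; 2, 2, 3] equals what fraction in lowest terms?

Using pₖ = aₖpₖ₋₁ + pₖ₋₂ and qₖ = aₖqₖ₋₁ + qₖ₋₂:
  k=0: a=9, p=9, q=1
  k=1: a=2, p=19, q=2
  k=2: a=2, p=47, q=5
  k=3: a=3, p=160, q=17

160/17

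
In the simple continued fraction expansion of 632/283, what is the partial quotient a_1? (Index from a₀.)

4

632 = 2·283 + 66   →  a_0 = 2
283 = 4·66 + 19   →  a_1 = 4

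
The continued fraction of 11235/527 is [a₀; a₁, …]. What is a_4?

3

11235 = 21·527 + 168   →  a_0 = 21
527 = 3·168 + 23   →  a_1 = 3
168 = 7·23 + 7   →  a_2 = 7
23 = 3·7 + 2   →  a_3 = 3
7 = 3·2 + 1   →  a_4 = 3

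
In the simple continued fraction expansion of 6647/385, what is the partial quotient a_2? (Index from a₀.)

1

6647 = 17·385 + 102   →  a_0 = 17
385 = 3·102 + 79   →  a_1 = 3
102 = 1·79 + 23   →  a_2 = 1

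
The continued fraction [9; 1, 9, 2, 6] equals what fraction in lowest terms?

1347/136

Fold from the inside: start with 6/1.
  2 + 1/6 = 13/6
  9 + 6/13 = 123/13
  1 + 13/123 = 136/123
  9 + 123/136 = 1347/136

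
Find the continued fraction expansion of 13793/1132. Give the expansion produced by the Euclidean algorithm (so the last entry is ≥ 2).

13793 = 12·1132 + 209
1132 = 5·209 + 87
209 = 2·87 + 35
87 = 2·35 + 17
35 = 2·17 + 1
17 = 17·1 + 0  (stop)
So 13793/1132 = [12; 5, 2, 2, 2, 17].

[12; 5, 2, 2, 2, 17]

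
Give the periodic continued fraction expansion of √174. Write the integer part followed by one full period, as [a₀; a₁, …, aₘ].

a₀ = ⌊√174⌋ = 13.
With m₀=0, d₀=1 and mₖ₊₁ = dₖaₖ − mₖ, dₖ₊₁ = (n − mₖ₊₁²)/dₖ, aₖ₊₁ = ⌊(a₀+mₖ₊₁)/dₖ₊₁⌋:
  k=1: m=13, d=5, a=5
  k=2: m=12, d=6, a=4
  k=3: m=12, d=5, a=5
  k=4: m=13, d=1, a=26
d=1 and a=2a₀=26 at k=4, so the next step gives (m, d) = (13, 5) again — its k=1 value — and the period has length 4.

[13; 5, 4, 5, 26]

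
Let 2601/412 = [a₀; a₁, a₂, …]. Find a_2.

2601 = 6·412 + 129   →  a_0 = 6
412 = 3·129 + 25   →  a_1 = 3
129 = 5·25 + 4   →  a_2 = 5

5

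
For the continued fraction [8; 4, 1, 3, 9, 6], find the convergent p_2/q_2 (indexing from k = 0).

Using pₖ = aₖpₖ₋₁ + pₖ₋₂, qₖ = aₖqₖ₋₁ + qₖ₋₂ (with p₋₁=1, p₋₂=0, q₋₁=0, q₋₂=1):
  k=0: a=8, p=8, q=1
  k=1: a=4, p=33, q=4
  k=2: a=1, p=41, q=5

41/5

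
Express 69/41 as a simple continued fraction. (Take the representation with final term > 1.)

69 = 1·41 + 28
41 = 1·28 + 13
28 = 2·13 + 2
13 = 6·2 + 1
2 = 2·1 + 0  (stop)
So 69/41 = [1; 1, 2, 6, 2].

[1; 1, 2, 6, 2]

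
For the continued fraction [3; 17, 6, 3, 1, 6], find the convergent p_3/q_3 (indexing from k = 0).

997/326

Using pₖ = aₖpₖ₋₁ + pₖ₋₂, qₖ = aₖqₖ₋₁ + qₖ₋₂ (with p₋₁=1, p₋₂=0, q₋₁=0, q₋₂=1):
  k=0: a=3, p=3, q=1
  k=1: a=17, p=52, q=17
  k=2: a=6, p=315, q=103
  k=3: a=3, p=997, q=326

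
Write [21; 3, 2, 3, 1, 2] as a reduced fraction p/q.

1831/86

Fold from the inside: start with 2/1.
  1 + 1/2 = 3/2
  3 + 2/3 = 11/3
  2 + 3/11 = 25/11
  3 + 11/25 = 86/25
  21 + 25/86 = 1831/86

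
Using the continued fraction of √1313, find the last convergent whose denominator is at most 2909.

√1313 = [36; 4, 4, 72, …] (period length 3).
Convergents:
  p_0/q_0 = 36/1
  p_1/q_1 = 145/4
  p_2/q_2 = 616/17
  p_3/q_3 = 44497/1228
  p_4/q_4 = 178604/4929
q_3 = 1228 ≤ 2909 < 4929 = q_4, so the answer is 44497/1228.

44497/1228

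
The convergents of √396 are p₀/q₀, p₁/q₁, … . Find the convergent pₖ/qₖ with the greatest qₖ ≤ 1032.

√396 = [19; 1, 8, 1, 38, …] (period length 4).
Convergents:
  p_0/q_0 = 19/1
  p_1/q_1 = 20/1
  p_2/q_2 = 179/9
  p_3/q_3 = 199/10
  p_4/q_4 = 7741/389
  p_5/q_5 = 7940/399
  p_6/q_6 = 71261/3581
q_5 = 399 ≤ 1032 < 3581 = q_6, so the answer is 7940/399.

7940/399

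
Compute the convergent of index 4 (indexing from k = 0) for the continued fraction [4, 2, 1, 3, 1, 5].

Using pₖ = aₖpₖ₋₁ + pₖ₋₂, qₖ = aₖqₖ₋₁ + qₖ₋₂ (with p₋₁=1, p₋₂=0, q₋₁=0, q₋₂=1):
  k=0: a=4, p=4, q=1
  k=1: a=2, p=9, q=2
  k=2: a=1, p=13, q=3
  k=3: a=3, p=48, q=11
  k=4: a=1, p=61, q=14

61/14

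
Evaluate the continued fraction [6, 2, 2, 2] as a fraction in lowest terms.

Fold from the inside: start with 2/1.
  2 + 1/2 = 5/2
  2 + 2/5 = 12/5
  6 + 5/12 = 77/12

77/12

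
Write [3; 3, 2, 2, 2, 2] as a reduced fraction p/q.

326/99

Using pₖ = aₖpₖ₋₁ + pₖ₋₂ and qₖ = aₖqₖ₋₁ + qₖ₋₂:
  k=0: a=3, p=3, q=1
  k=1: a=3, p=10, q=3
  k=2: a=2, p=23, q=7
  k=3: a=2, p=56, q=17
  k=4: a=2, p=135, q=41
  k=5: a=2, p=326, q=99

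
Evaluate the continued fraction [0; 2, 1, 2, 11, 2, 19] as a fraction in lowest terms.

1383/3701

Using pₖ = aₖpₖ₋₁ + pₖ₋₂ and qₖ = aₖqₖ₋₁ + qₖ₋₂:
  k=0: a=0, p=0, q=1
  k=1: a=2, p=1, q=2
  k=2: a=1, p=1, q=3
  k=3: a=2, p=3, q=8
  k=4: a=11, p=34, q=91
  k=5: a=2, p=71, q=190
  k=6: a=19, p=1383, q=3701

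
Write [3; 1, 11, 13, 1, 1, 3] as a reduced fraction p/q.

Using pₖ = aₖpₖ₋₁ + pₖ₋₂ and qₖ = aₖqₖ₋₁ + qₖ₋₂:
  k=0: a=3, p=3, q=1
  k=1: a=1, p=4, q=1
  k=2: a=11, p=47, q=12
  k=3: a=13, p=615, q=157
  k=4: a=1, p=662, q=169
  k=5: a=1, p=1277, q=326
  k=6: a=3, p=4493, q=1147

4493/1147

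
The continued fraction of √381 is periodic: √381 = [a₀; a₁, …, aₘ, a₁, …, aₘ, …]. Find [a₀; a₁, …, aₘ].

a₀ = ⌊√381⌋ = 19.
With m₀=0, d₀=1 and mₖ₊₁ = dₖaₖ − mₖ, dₖ₊₁ = (n − mₖ₊₁²)/dₖ, aₖ₊₁ = ⌊(a₀+mₖ₊₁)/dₖ₊₁⌋:
  k=1: m=19, d=20, a=1
  k=2: m=1, d=19, a=1
  k=3: m=18, d=3, a=12
  k=4: m=18, d=19, a=1
  k=5: m=1, d=20, a=1
  k=6: m=19, d=1, a=38
d=1 and a=2a₀=38 at k=6, so the next step gives (m, d) = (19, 20) again — its k=1 value — and the period has length 6.

[19; 1, 1, 12, 1, 1, 38]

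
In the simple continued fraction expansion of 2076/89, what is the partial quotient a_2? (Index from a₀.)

14

2076 = 23·89 + 29   →  a_0 = 23
89 = 3·29 + 2   →  a_1 = 3
29 = 14·2 + 1   →  a_2 = 14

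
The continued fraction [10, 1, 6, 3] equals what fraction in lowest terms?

239/22

Using pₖ = aₖpₖ₋₁ + pₖ₋₂ and qₖ = aₖqₖ₋₁ + qₖ₋₂:
  k=0: a=10, p=10, q=1
  k=1: a=1, p=11, q=1
  k=2: a=6, p=76, q=7
  k=3: a=3, p=239, q=22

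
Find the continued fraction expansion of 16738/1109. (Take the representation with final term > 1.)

16738 = 15*1109 + 103
1109 = 10*103 + 79
103 = 1*79 + 24
79 = 3*24 + 7
24 = 3*7 + 3
7 = 2*3 + 1
3 = 3*1 + 0  (stop)
So 16738/1109 = [15; 10, 1, 3, 3, 2, 3].

[15; 10, 1, 3, 3, 2, 3]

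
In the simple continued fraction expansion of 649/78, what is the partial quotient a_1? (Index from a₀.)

649 = 8·78 + 25   →  a_0 = 8
78 = 3·25 + 3   →  a_1 = 3

3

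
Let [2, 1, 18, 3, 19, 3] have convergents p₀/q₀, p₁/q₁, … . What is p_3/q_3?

Using pₖ = aₖpₖ₋₁ + pₖ₋₂, qₖ = aₖqₖ₋₁ + qₖ₋₂ (with p₋₁=1, p₋₂=0, q₋₁=0, q₋₂=1):
  k=0: a=2, p=2, q=1
  k=1: a=1, p=3, q=1
  k=2: a=18, p=56, q=19
  k=3: a=3, p=171, q=58

171/58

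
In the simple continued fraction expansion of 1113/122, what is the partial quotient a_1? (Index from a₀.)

1113 = 9·122 + 15   →  a_0 = 9
122 = 8·15 + 2   →  a_1 = 8

8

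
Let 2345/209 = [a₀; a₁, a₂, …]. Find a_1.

4

2345 = 11·209 + 46   →  a_0 = 11
209 = 4·46 + 25   →  a_1 = 4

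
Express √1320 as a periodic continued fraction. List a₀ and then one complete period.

[36; 3, 72]

a₀ = ⌊√1320⌋ = 36.
With m₀=0, d₀=1 and mₖ₊₁ = dₖaₖ − mₖ, dₖ₊₁ = (n − mₖ₊₁²)/dₖ, aₖ₊₁ = ⌊(a₀+mₖ₊₁)/dₖ₊₁⌋:
  k=1: m=36, d=24, a=3
  k=2: m=36, d=1, a=72
d=1 and a=2a₀=72 at k=2, so the next step gives (m, d) = (36, 24) again — its k=1 value — and the period has length 2.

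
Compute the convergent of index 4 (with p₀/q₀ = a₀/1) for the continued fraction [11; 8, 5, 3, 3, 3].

4827/434

Using pₖ = aₖpₖ₋₁ + pₖ₋₂, qₖ = aₖqₖ₋₁ + qₖ₋₂ (with p₋₁=1, p₋₂=0, q₋₁=0, q₋₂=1):
  k=0: a=11, p=11, q=1
  k=1: a=8, p=89, q=8
  k=2: a=5, p=456, q=41
  k=3: a=3, p=1457, q=131
  k=4: a=3, p=4827, q=434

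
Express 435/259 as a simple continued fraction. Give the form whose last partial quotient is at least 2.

435 = 1·259 + 176
259 = 1·176 + 83
176 = 2·83 + 10
83 = 8·10 + 3
10 = 3·3 + 1
3 = 3·1 + 0  (stop)
So 435/259 = [1; 1, 2, 8, 3, 3].

[1; 1, 2, 8, 3, 3]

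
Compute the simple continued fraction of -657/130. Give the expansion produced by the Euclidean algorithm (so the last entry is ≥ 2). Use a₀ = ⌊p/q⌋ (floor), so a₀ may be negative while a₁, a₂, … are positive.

[-6; 1, 17, 1, 1, 3]

-657 = -6*130 + 123
130 = 1*123 + 7
123 = 17*7 + 4
7 = 1*4 + 3
4 = 1*3 + 1
3 = 3*1 + 0  (stop)
So -657/130 = [-6; 1, 17, 1, 1, 3].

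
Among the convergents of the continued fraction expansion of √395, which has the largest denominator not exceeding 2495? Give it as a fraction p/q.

44221/2225

√395 = [19; 1, 6, 1, 38, …] (period length 4).
Convergents:
  p_0/q_0 = 19/1
  p_1/q_1 = 20/1
  p_2/q_2 = 139/7
  p_3/q_3 = 159/8
  p_4/q_4 = 6181/311
  p_5/q_5 = 6340/319
  p_6/q_6 = 44221/2225
  p_7/q_7 = 50561/2544
q_6 = 2225 ≤ 2495 < 2544 = q_7, so the answer is 44221/2225.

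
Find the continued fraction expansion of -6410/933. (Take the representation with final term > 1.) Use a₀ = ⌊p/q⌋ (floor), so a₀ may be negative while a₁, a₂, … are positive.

[-7; 7, 1, 2, 2, 5, 3]

-6410 = -7·933 + 121
933 = 7·121 + 86
121 = 1·86 + 35
86 = 2·35 + 16
35 = 2·16 + 3
16 = 5·3 + 1
3 = 3·1 + 0  (stop)
So -6410/933 = [-7; 7, 1, 2, 2, 5, 3].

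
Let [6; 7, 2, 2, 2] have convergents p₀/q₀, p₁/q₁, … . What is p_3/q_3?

Using pₖ = aₖpₖ₋₁ + pₖ₋₂, qₖ = aₖqₖ₋₁ + qₖ₋₂ (with p₋₁=1, p₋₂=0, q₋₁=0, q₋₂=1):
  k=0: a=6, p=6, q=1
  k=1: a=7, p=43, q=7
  k=2: a=2, p=92, q=15
  k=3: a=2, p=227, q=37

227/37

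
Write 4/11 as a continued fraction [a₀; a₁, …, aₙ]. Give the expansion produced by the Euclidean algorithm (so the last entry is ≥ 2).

[0; 2, 1, 3]

4 = 0×11 + 4
11 = 2×4 + 3
4 = 1×3 + 1
3 = 3×1 + 0  (stop)
So 4/11 = [0; 2, 1, 3].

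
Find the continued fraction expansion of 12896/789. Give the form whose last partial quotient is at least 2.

12896 = 16*789 + 272
789 = 2*272 + 245
272 = 1*245 + 27
245 = 9*27 + 2
27 = 13*2 + 1
2 = 2*1 + 0  (stop)
So 12896/789 = [16; 2, 1, 9, 13, 2].

[16; 2, 1, 9, 13, 2]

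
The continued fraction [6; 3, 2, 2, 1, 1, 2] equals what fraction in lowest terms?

Using pₖ = aₖpₖ₋₁ + pₖ₋₂ and qₖ = aₖqₖ₋₁ + qₖ₋₂:
  k=0: a=6, p=6, q=1
  k=1: a=3, p=19, q=3
  k=2: a=2, p=44, q=7
  k=3: a=2, p=107, q=17
  k=4: a=1, p=151, q=24
  k=5: a=1, p=258, q=41
  k=6: a=2, p=667, q=106

667/106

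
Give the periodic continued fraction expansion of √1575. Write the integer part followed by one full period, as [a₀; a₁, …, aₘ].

[39; 1, 2, 5, 2, 1, 78]

a₀ = ⌊√1575⌋ = 39.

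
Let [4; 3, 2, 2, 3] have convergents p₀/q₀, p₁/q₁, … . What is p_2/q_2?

Using pₖ = aₖpₖ₋₁ + pₖ₋₂, qₖ = aₖqₖ₋₁ + qₖ₋₂ (with p₋₁=1, p₋₂=0, q₋₁=0, q₋₂=1):
  k=0: a=4, p=4, q=1
  k=1: a=3, p=13, q=3
  k=2: a=2, p=30, q=7

30/7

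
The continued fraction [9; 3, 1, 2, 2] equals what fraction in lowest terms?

241/26

Using pₖ = aₖpₖ₋₁ + pₖ₋₂ and qₖ = aₖqₖ₋₁ + qₖ₋₂:
  k=0: a=9, p=9, q=1
  k=1: a=3, p=28, q=3
  k=2: a=1, p=37, q=4
  k=3: a=2, p=102, q=11
  k=4: a=2, p=241, q=26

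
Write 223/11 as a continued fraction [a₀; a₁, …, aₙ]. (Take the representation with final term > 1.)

[20; 3, 1, 2]

223 = 20·11 + 3
11 = 3·3 + 2
3 = 1·2 + 1
2 = 2·1 + 0  (stop)
So 223/11 = [20; 3, 1, 2].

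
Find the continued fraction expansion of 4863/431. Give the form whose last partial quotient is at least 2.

4863 = 11*431 + 122
431 = 3*122 + 65
122 = 1*65 + 57
65 = 1*57 + 8
57 = 7*8 + 1
8 = 8*1 + 0  (stop)
So 4863/431 = [11; 3, 1, 1, 7, 8].

[11; 3, 1, 1, 7, 8]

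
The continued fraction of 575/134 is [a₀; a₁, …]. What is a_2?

2

575 = 4·134 + 39   →  a_0 = 4
134 = 3·39 + 17   →  a_1 = 3
39 = 2·17 + 5   →  a_2 = 2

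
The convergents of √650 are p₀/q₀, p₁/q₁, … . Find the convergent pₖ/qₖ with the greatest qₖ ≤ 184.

√650 = [25; 2, 50, …] (period length 2).
Convergents:
  p_0/q_0 = 25/1
  p_1/q_1 = 51/2
  p_2/q_2 = 2575/101
  p_3/q_3 = 5201/204
q_2 = 101 ≤ 184 < 204 = q_3, so the answer is 2575/101.

2575/101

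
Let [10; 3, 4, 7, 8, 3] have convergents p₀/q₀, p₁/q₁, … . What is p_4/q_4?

7886/765

Using pₖ = aₖpₖ₋₁ + pₖ₋₂, qₖ = aₖqₖ₋₁ + qₖ₋₂ (with p₋₁=1, p₋₂=0, q₋₁=0, q₋₂=1):
  k=0: a=10, p=10, q=1
  k=1: a=3, p=31, q=3
  k=2: a=4, p=134, q=13
  k=3: a=7, p=969, q=94
  k=4: a=8, p=7886, q=765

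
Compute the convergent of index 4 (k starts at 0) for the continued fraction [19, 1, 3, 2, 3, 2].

613/31

Using pₖ = aₖpₖ₋₁ + pₖ₋₂, qₖ = aₖqₖ₋₁ + qₖ₋₂ (with p₋₁=1, p₋₂=0, q₋₁=0, q₋₂=1):
  k=0: a=19, p=19, q=1
  k=1: a=1, p=20, q=1
  k=2: a=3, p=79, q=4
  k=3: a=2, p=178, q=9
  k=4: a=3, p=613, q=31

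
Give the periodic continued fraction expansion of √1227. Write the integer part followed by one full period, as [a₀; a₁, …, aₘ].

a₀ = ⌊√1227⌋ = 35.
With m₀=0, d₀=1 and mₖ₊₁ = dₖaₖ − mₖ, dₖ₊₁ = (n − mₖ₊₁²)/dₖ, aₖ₊₁ = ⌊(a₀+mₖ₊₁)/dₖ₊₁⌋:
  k=1: m=35, d=2, a=35
  k=2: m=35, d=1, a=70
d=1 and a=2a₀=70 at k=2, so the next step gives (m, d) = (35, 2) again — its k=1 value — and the period has length 2.

[35; 35, 70]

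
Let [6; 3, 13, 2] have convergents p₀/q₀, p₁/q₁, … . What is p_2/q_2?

Using pₖ = aₖpₖ₋₁ + pₖ₋₂, qₖ = aₖqₖ₋₁ + qₖ₋₂ (with p₋₁=1, p₋₂=0, q₋₁=0, q₋₂=1):
  k=0: a=6, p=6, q=1
  k=1: a=3, p=19, q=3
  k=2: a=13, p=253, q=40

253/40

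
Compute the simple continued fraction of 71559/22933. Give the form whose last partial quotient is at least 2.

[3; 8, 3, 4, 4, 9, 1, 4]

71559 = 3*22933 + 2760
22933 = 8*2760 + 853
2760 = 3*853 + 201
853 = 4*201 + 49
201 = 4*49 + 5
49 = 9*5 + 4
5 = 1*4 + 1
4 = 4*1 + 0  (stop)
So 71559/22933 = [3; 8, 3, 4, 4, 9, 1, 4].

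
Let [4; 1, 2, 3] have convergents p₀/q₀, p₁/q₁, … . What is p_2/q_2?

Using pₖ = aₖpₖ₋₁ + pₖ₋₂, qₖ = aₖqₖ₋₁ + qₖ₋₂ (with p₋₁=1, p₋₂=0, q₋₁=0, q₋₂=1):
  k=0: a=4, p=4, q=1
  k=1: a=1, p=5, q=1
  k=2: a=2, p=14, q=3

14/3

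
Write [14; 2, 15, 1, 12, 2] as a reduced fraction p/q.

12848/887

Fold from the inside: start with 2/1.
  12 + 1/2 = 25/2
  1 + 2/25 = 27/25
  15 + 25/27 = 430/27
  2 + 27/430 = 887/430
  14 + 430/887 = 12848/887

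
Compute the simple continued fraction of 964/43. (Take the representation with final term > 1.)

[22; 2, 2, 1, 1, 3]

964 = 22*43 + 18
43 = 2*18 + 7
18 = 2*7 + 4
7 = 1*4 + 3
4 = 1*3 + 1
3 = 3*1 + 0  (stop)
So 964/43 = [22; 2, 2, 1, 1, 3].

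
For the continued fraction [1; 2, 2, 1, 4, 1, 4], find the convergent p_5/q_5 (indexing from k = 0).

Using pₖ = aₖpₖ₋₁ + pₖ₋₂, qₖ = aₖqₖ₋₁ + qₖ₋₂ (with p₋₁=1, p₋₂=0, q₋₁=0, q₋₂=1):
  k=0: a=1, p=1, q=1
  k=1: a=2, p=3, q=2
  k=2: a=2, p=7, q=5
  k=3: a=1, p=10, q=7
  k=4: a=4, p=47, q=33
  k=5: a=1, p=57, q=40

57/40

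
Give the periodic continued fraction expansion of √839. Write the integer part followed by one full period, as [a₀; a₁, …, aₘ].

a₀ = ⌊√839⌋ = 28.
With m₀=0, d₀=1 and mₖ₊₁ = dₖaₖ − mₖ, dₖ₊₁ = (n − mₖ₊₁²)/dₖ, aₖ₊₁ = ⌊(a₀+mₖ₊₁)/dₖ₊₁⌋:
  k=1: m=28, d=55, a=1
  k=2: m=27, d=2, a=27
  k=3: m=27, d=55, a=1
  k=4: m=28, d=1, a=56
d=1 and a=2a₀=56 at k=4, so the next step gives (m, d) = (28, 55) again — its k=1 value — and the period has length 4.

[28; 1, 27, 1, 56]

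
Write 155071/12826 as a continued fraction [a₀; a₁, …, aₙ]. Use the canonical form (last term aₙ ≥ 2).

155071 = 12*12826 + 1159
12826 = 11*1159 + 77
1159 = 15*77 + 4
77 = 19*4 + 1
4 = 4*1 + 0  (stop)
So 155071/12826 = [12; 11, 15, 19, 4].

[12; 11, 15, 19, 4]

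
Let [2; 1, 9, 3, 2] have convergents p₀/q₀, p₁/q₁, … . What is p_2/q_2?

Using pₖ = aₖpₖ₋₁ + pₖ₋₂, qₖ = aₖqₖ₋₁ + qₖ₋₂ (with p₋₁=1, p₋₂=0, q₋₁=0, q₋₂=1):
  k=0: a=2, p=2, q=1
  k=1: a=1, p=3, q=1
  k=2: a=9, p=29, q=10

29/10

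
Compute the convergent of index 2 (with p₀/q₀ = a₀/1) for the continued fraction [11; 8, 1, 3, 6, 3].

100/9

Using pₖ = aₖpₖ₋₁ + pₖ₋₂, qₖ = aₖqₖ₋₁ + qₖ₋₂ (with p₋₁=1, p₋₂=0, q₋₁=0, q₋₂=1):
  k=0: a=11, p=11, q=1
  k=1: a=8, p=89, q=8
  k=2: a=1, p=100, q=9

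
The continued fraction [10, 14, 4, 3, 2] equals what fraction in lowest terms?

4300/427

Fold from the inside: start with 2/1.
  3 + 1/2 = 7/2
  4 + 2/7 = 30/7
  14 + 7/30 = 427/30
  10 + 30/427 = 4300/427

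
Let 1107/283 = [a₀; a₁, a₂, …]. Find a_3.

3

1107 = 3·283 + 258   →  a_0 = 3
283 = 1·258 + 25   →  a_1 = 1
258 = 10·25 + 8   →  a_2 = 10
25 = 3·8 + 1   →  a_3 = 3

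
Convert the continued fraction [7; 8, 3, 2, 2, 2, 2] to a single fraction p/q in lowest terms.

Using pₖ = aₖpₖ₋₁ + pₖ₋₂ and qₖ = aₖqₖ₋₁ + qₖ₋₂:
  k=0: a=7, p=7, q=1
  k=1: a=8, p=57, q=8
  k=2: a=3, p=178, q=25
  k=3: a=2, p=413, q=58
  k=4: a=2, p=1004, q=141
  k=5: a=2, p=2421, q=340
  k=6: a=2, p=5846, q=821

5846/821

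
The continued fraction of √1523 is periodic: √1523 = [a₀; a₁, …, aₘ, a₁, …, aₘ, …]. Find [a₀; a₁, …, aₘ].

[39; 39, 78]

a₀ = ⌊√1523⌋ = 39.
With m₀=0, d₀=1 and mₖ₊₁ = dₖaₖ − mₖ, dₖ₊₁ = (n − mₖ₊₁²)/dₖ, aₖ₊₁ = ⌊(a₀+mₖ₊₁)/dₖ₊₁⌋:
  k=1: m=39, d=2, a=39
  k=2: m=39, d=1, a=78
d=1 and a=2a₀=78 at k=2, so the next step gives (m, d) = (39, 2) again — its k=1 value — and the period has length 2.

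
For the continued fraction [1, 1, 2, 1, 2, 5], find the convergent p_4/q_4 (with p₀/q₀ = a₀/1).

19/11

Using pₖ = aₖpₖ₋₁ + pₖ₋₂, qₖ = aₖqₖ₋₁ + qₖ₋₂ (with p₋₁=1, p₋₂=0, q₋₁=0, q₋₂=1):
  k=0: a=1, p=1, q=1
  k=1: a=1, p=2, q=1
  k=2: a=2, p=5, q=3
  k=3: a=1, p=7, q=4
  k=4: a=2, p=19, q=11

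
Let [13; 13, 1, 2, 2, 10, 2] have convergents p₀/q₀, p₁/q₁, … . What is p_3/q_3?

536/41

Using pₖ = aₖpₖ₋₁ + pₖ₋₂, qₖ = aₖqₖ₋₁ + qₖ₋₂ (with p₋₁=1, p₋₂=0, q₋₁=0, q₋₂=1):
  k=0: a=13, p=13, q=1
  k=1: a=13, p=170, q=13
  k=2: a=1, p=183, q=14
  k=3: a=2, p=536, q=41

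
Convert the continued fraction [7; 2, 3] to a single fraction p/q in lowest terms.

52/7

Using pₖ = aₖpₖ₋₁ + pₖ₋₂ and qₖ = aₖqₖ₋₁ + qₖ₋₂:
  k=0: a=7, p=7, q=1
  k=1: a=2, p=15, q=2
  k=2: a=3, p=52, q=7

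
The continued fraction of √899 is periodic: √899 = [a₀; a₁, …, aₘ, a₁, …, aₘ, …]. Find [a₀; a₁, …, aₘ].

[29; 1, 58]

a₀ = ⌊√899⌋ = 29.
With m₀=0, d₀=1 and mₖ₊₁ = dₖaₖ − mₖ, dₖ₊₁ = (n − mₖ₊₁²)/dₖ, aₖ₊₁ = ⌊(a₀+mₖ₊₁)/dₖ₊₁⌋:
  k=1: m=29, d=58, a=1
  k=2: m=29, d=1, a=58
d=1 and a=2a₀=58 at k=2, so the next step gives (m, d) = (29, 58) again — its k=1 value — and the period has length 2.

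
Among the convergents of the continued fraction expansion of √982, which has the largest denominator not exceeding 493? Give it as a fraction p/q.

√982 = [31; 2, 1, 30, 1, 2, 62, …] (period length 6).
Convergents:
  p_0/q_0 = 31/1
  p_1/q_1 = 63/2
  p_2/q_2 = 94/3
  p_3/q_3 = 2883/92
  p_4/q_4 = 2977/95
  p_5/q_5 = 8837/282
  p_6/q_6 = 550871/17579
q_5 = 282 ≤ 493 < 17579 = q_6, so the answer is 8837/282.

8837/282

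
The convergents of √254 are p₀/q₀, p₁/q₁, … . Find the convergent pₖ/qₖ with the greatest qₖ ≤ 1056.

8144/511

√254 = [15; 1, 14, 1, 30, …] (period length 4).
Convergents:
  p_0/q_0 = 15/1
  p_1/q_1 = 16/1
  p_2/q_2 = 239/15
  p_3/q_3 = 255/16
  p_4/q_4 = 7889/495
  p_5/q_5 = 8144/511
  p_6/q_6 = 121905/7649
q_5 = 511 ≤ 1056 < 7649 = q_6, so the answer is 8144/511.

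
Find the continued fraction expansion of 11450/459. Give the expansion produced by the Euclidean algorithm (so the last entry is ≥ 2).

[24; 1, 17, 2, 1, 3, 2]

11450 = 24×459 + 434
459 = 1×434 + 25
434 = 17×25 + 9
25 = 2×9 + 7
9 = 1×7 + 2
7 = 3×2 + 1
2 = 2×1 + 0  (stop)
So 11450/459 = [24; 1, 17, 2, 1, 3, 2].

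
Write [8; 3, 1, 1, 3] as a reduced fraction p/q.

Fold from the inside: start with 3/1.
  1 + 1/3 = 4/3
  1 + 3/4 = 7/4
  3 + 4/7 = 25/7
  8 + 7/25 = 207/25

207/25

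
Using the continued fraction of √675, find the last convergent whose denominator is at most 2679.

68875/2651

√675 = [25; 1, 50, …] (period length 2).
Convergents:
  p_0/q_0 = 25/1
  p_1/q_1 = 26/1
  p_2/q_2 = 1325/51
  p_3/q_3 = 1351/52
  p_4/q_4 = 68875/2651
  p_5/q_5 = 70226/2703
q_4 = 2651 ≤ 2679 < 2703 = q_5, so the answer is 68875/2651.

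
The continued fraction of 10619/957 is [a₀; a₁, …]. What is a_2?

10619 = 11·957 + 92   →  a_0 = 11
957 = 10·92 + 37   →  a_1 = 10
92 = 2·37 + 18   →  a_2 = 2

2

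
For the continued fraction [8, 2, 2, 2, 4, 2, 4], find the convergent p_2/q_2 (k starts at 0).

Using pₖ = aₖpₖ₋₁ + pₖ₋₂, qₖ = aₖqₖ₋₁ + qₖ₋₂ (with p₋₁=1, p₋₂=0, q₋₁=0, q₋₂=1):
  k=0: a=8, p=8, q=1
  k=1: a=2, p=17, q=2
  k=2: a=2, p=42, q=5

42/5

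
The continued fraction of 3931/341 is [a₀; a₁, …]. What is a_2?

1

3931 = 11·341 + 180   →  a_0 = 11
341 = 1·180 + 161   →  a_1 = 1
180 = 1·161 + 19   →  a_2 = 1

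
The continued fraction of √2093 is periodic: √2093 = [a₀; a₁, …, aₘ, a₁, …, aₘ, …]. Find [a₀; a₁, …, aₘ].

a₀ = ⌊√2093⌋ = 45.
With m₀=0, d₀=1 and mₖ₊₁ = dₖaₖ − mₖ, dₖ₊₁ = (n − mₖ₊₁²)/dₖ, aₖ₊₁ = ⌊(a₀+mₖ₊₁)/dₖ₊₁⌋:
  k=1: m=45, d=68, a=1
  k=2: m=23, d=23, a=2
  k=3: m=23, d=68, a=1
  k=4: m=45, d=1, a=90
d=1 and a=2a₀=90 at k=4, so the next step gives (m, d) = (45, 68) again — its k=1 value — and the period has length 4.

[45; 1, 2, 1, 90]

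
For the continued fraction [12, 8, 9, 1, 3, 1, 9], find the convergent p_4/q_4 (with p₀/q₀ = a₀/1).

Using pₖ = aₖpₖ₋₁ + pₖ₋₂, qₖ = aₖqₖ₋₁ + qₖ₋₂ (with p₋₁=1, p₋₂=0, q₋₁=0, q₋₂=1):
  k=0: a=12, p=12, q=1
  k=1: a=8, p=97, q=8
  k=2: a=9, p=885, q=73
  k=3: a=1, p=982, q=81
  k=4: a=3, p=3831, q=316

3831/316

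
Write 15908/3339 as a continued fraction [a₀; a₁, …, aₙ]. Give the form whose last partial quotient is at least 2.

[4; 1, 3, 4, 8, 3, 3, 2]

15908 = 4*3339 + 2552
3339 = 1*2552 + 787
2552 = 3*787 + 191
787 = 4*191 + 23
191 = 8*23 + 7
23 = 3*7 + 2
7 = 3*2 + 1
2 = 2*1 + 0  (stop)
So 15908/3339 = [4; 1, 3, 4, 8, 3, 3, 2].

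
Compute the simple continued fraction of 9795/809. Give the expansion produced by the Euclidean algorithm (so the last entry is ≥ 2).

9795 = 12×809 + 87
809 = 9×87 + 26
87 = 3×26 + 9
26 = 2×9 + 8
9 = 1×8 + 1
8 = 8×1 + 0  (stop)
So 9795/809 = [12; 9, 3, 2, 1, 8].

[12; 9, 3, 2, 1, 8]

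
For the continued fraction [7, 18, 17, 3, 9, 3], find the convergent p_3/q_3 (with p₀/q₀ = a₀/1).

6625/939

Using pₖ = aₖpₖ₋₁ + pₖ₋₂, qₖ = aₖqₖ₋₁ + qₖ₋₂ (with p₋₁=1, p₋₂=0, q₋₁=0, q₋₂=1):
  k=0: a=7, p=7, q=1
  k=1: a=18, p=127, q=18
  k=2: a=17, p=2166, q=307
  k=3: a=3, p=6625, q=939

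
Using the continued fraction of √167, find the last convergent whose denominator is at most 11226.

56447/4368

√167 = [12; 1, 11, 1, 24, …] (period length 4).
Convergents:
  p_0/q_0 = 12/1
  p_1/q_1 = 13/1
  p_2/q_2 = 155/12
  p_3/q_3 = 168/13
  p_4/q_4 = 4187/324
  p_5/q_5 = 4355/337
  p_6/q_6 = 52092/4031
  p_7/q_7 = 56447/4368
  p_8/q_8 = 1406820/108863
q_7 = 4368 ≤ 11226 < 108863 = q_8, so the answer is 56447/4368.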